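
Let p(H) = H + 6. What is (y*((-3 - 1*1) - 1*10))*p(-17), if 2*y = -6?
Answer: -462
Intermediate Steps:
y = -3 (y = (1/2)*(-6) = -3)
p(H) = 6 + H
(y*((-3 - 1*1) - 1*10))*p(-17) = (-3*((-3 - 1*1) - 1*10))*(6 - 17) = -3*((-3 - 1) - 10)*(-11) = -3*(-4 - 10)*(-11) = -3*(-14)*(-11) = 42*(-11) = -462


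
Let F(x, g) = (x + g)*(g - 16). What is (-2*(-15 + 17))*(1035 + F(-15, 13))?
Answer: -4164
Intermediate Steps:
F(x, g) = (-16 + g)*(g + x) (F(x, g) = (g + x)*(-16 + g) = (-16 + g)*(g + x))
(-2*(-15 + 17))*(1035 + F(-15, 13)) = (-2*(-15 + 17))*(1035 + (13**2 - 16*13 - 16*(-15) + 13*(-15))) = (-2*2)*(1035 + (169 - 208 + 240 - 195)) = -4*(1035 + 6) = -4*1041 = -4164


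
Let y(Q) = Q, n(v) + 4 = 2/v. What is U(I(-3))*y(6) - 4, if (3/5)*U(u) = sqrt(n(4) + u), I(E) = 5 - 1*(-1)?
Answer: -4 + 5*sqrt(10) ≈ 11.811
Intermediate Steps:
n(v) = -4 + 2/v
I(E) = 6 (I(E) = 5 + 1 = 6)
U(u) = 5*sqrt(-7/2 + u)/3 (U(u) = 5*sqrt((-4 + 2/4) + u)/3 = 5*sqrt((-4 + 2*(1/4)) + u)/3 = 5*sqrt((-4 + 1/2) + u)/3 = 5*sqrt(-7/2 + u)/3)
U(I(-3))*y(6) - 4 = (5*sqrt(-14 + 4*6)/6)*6 - 4 = (5*sqrt(-14 + 24)/6)*6 - 4 = (5*sqrt(10)/6)*6 - 4 = 5*sqrt(10) - 4 = -4 + 5*sqrt(10)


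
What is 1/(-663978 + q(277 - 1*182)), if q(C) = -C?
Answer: -1/664073 ≈ -1.5059e-6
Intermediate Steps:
1/(-663978 + q(277 - 1*182)) = 1/(-663978 - (277 - 1*182)) = 1/(-663978 - (277 - 182)) = 1/(-663978 - 1*95) = 1/(-663978 - 95) = 1/(-664073) = -1/664073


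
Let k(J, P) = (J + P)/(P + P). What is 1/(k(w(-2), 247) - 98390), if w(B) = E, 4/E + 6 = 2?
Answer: -247/24302207 ≈ -1.0164e-5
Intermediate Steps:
E = -1 (E = 4/(-6 + 2) = 4/(-4) = 4*(-¼) = -1)
w(B) = -1
k(J, P) = (J + P)/(2*P) (k(J, P) = (J + P)/((2*P)) = (J + P)*(1/(2*P)) = (J + P)/(2*P))
1/(k(w(-2), 247) - 98390) = 1/((½)*(-1 + 247)/247 - 98390) = 1/((½)*(1/247)*246 - 98390) = 1/(123/247 - 98390) = 1/(-24302207/247) = -247/24302207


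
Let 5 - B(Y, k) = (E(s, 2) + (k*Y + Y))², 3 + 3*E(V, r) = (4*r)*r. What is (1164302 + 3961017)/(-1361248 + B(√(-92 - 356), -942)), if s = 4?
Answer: -46127871*I/(-3558008036*I + 587184*√7) ≈ 0.012965 - 5.6607e-6*I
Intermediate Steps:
E(V, r) = -1 + 4*r²/3 (E(V, r) = -1 + ((4*r)*r)/3 = -1 + (4*r²)/3 = -1 + 4*r²/3)
B(Y, k) = 5 - (13/3 + Y + Y*k)² (B(Y, k) = 5 - ((-1 + (4/3)*2²) + (k*Y + Y))² = 5 - ((-1 + (4/3)*4) + (Y*k + Y))² = 5 - ((-1 + 16/3) + (Y + Y*k))² = 5 - (13/3 + (Y + Y*k))² = 5 - (13/3 + Y + Y*k)²)
(1164302 + 3961017)/(-1361248 + B(√(-92 - 356), -942)) = (1164302 + 3961017)/(-1361248 + (5 - (13 + 3*√(-92 - 356) + 3*√(-92 - 356)*(-942))²/9)) = 5125319/(-1361248 + (5 - (13 + 3*√(-448) + 3*√(-448)*(-942))²/9)) = 5125319/(-1361248 + (5 - (13 + 3*(8*I*√7) + 3*(8*I*√7)*(-942))²/9)) = 5125319/(-1361248 + (5 - (13 + 24*I*√7 - 22608*I*√7)²/9)) = 5125319/(-1361248 + (5 - (13 - 22584*I*√7)²/9)) = 5125319/(-1361243 - (13 - 22584*I*√7)²/9)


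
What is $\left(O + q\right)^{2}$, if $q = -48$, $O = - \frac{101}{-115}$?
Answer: $\frac{29365561}{13225} \approx 2220.5$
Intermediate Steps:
$O = \frac{101}{115}$ ($O = \left(-101\right) \left(- \frac{1}{115}\right) = \frac{101}{115} \approx 0.87826$)
$\left(O + q\right)^{2} = \left(\frac{101}{115} - 48\right)^{2} = \left(- \frac{5419}{115}\right)^{2} = \frac{29365561}{13225}$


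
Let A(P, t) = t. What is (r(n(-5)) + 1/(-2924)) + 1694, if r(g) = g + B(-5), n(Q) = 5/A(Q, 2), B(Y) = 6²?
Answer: 5065829/2924 ≈ 1732.5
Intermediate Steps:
B(Y) = 36
n(Q) = 5/2
r(g) = 36 + g (r(g) = g + 36 = 36 + g)
(r(n(-5)) + 1/(-2924)) + 1694 = ((36 + 5/2) + 1/(-2924)) + 1694 = (77/2 - 1/2924) + 1694 = 112573/2924 + 1694 = 5065829/2924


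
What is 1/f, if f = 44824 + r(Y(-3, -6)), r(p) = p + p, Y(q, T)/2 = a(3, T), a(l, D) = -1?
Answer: 1/44820 ≈ 2.2311e-5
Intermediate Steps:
Y(q, T) = -2 (Y(q, T) = 2*(-1) = -2)
r(p) = 2*p
f = 44820 (f = 44824 + 2*(-2) = 44824 - 4 = 44820)
1/f = 1/44820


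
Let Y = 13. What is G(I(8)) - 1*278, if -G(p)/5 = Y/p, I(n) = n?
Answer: -2289/8 ≈ -286.13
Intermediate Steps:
G(p) = -65/p
G(I(8)) - 1*278 = -65/8 - 1*278 = -65*1/8 - 278 = -65/8 - 278 = -2289/8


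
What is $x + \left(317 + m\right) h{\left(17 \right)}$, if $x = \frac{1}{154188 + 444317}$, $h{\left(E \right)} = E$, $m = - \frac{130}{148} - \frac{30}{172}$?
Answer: $\frac{5114478992711}{952221455} \approx 5371.1$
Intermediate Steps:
$m = - \frac{1675}{1591}$ ($m = \left(-130\right) \frac{1}{148} - \frac{15}{86} = - \frac{65}{74} - \frac{15}{86} = - \frac{1675}{1591} \approx -1.0528$)
$x = \frac{1}{598505} \approx 1.6708 \cdot 10^{-6}$
$x + \left(317 + m\right) h{\left(17 \right)} = \frac{1}{598505} + \left(317 - \frac{1675}{1591}\right) 17 = \frac{1}{598505} + \frac{502672}{1591} \cdot 17 = \frac{1}{598505} + \frac{8545424}{1591} = \frac{5114478992711}{952221455}$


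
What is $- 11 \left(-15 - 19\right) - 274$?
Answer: $100$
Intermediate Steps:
$- 11 \left(-15 - 19\right) - 274 = \left(-11\right) \left(-34\right) - 274 = 374 - 274 = 100$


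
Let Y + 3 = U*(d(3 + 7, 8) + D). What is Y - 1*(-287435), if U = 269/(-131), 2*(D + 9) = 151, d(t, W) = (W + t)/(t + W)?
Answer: 75270869/262 ≈ 2.8729e+5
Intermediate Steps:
d(t, W) = 1 (d(t, W) = (W + t)/(W + t) = 1)
D = 133/2 (D = -9 + (½)*151 = -9 + 151/2 = 133/2 ≈ 66.500)
U = -269/131 (U = 269*(-1/131) = -269/131 ≈ -2.0534)
Y = -37101/262 (Y = -3 - 269*(1 + 133/2)/131 = -3 - 269/131*135/2 = -3 - 36315/262 = -37101/262 ≈ -141.61)
Y - 1*(-287435) = -37101/262 - 1*(-287435) = -37101/262 + 287435 = 75270869/262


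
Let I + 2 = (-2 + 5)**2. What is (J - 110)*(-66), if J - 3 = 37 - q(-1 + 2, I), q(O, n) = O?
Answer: 4686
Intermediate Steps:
I = 7 (I = -2 + (-2 + 5)**2 = -2 + 3**2 = -2 + 9 = 7)
J = 39 (J = 3 + (37 - (-1 + 2)) = 3 + (37 - 1*1) = 3 + (37 - 1) = 3 + 36 = 39)
(J - 110)*(-66) = (39 - 110)*(-66) = -71*(-66) = 4686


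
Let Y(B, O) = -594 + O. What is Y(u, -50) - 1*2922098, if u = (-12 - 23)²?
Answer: -2922742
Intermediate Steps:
u = 1225 (u = (-35)² = 1225)
Y(u, -50) - 1*2922098 = (-594 - 50) - 1*2922098 = -644 - 2922098 = -2922742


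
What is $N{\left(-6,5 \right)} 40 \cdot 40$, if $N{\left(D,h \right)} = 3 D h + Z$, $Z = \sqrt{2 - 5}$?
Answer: $-144000 + 1600 i \sqrt{3} \approx -1.44 \cdot 10^{5} + 2771.3 i$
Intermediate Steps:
$Z = i \sqrt{3}$ ($Z = \sqrt{2 - 5} = \sqrt{-3} = i \sqrt{3} \approx 1.732 i$)
$N{\left(D,h \right)} = i \sqrt{3} + 3 D h$ ($N{\left(D,h \right)} = 3 D h + i \sqrt{3} = i \sqrt{3} + 3 D h$)
$N{\left(-6,5 \right)} 40 \cdot 40 = \left(i \sqrt{3} + 3 \left(-6\right) 5\right) 40 \cdot 40 = \left(i \sqrt{3} - 90\right) 40 \cdot 40 = \left(-90 + i \sqrt{3}\right) 40 \cdot 40 = \left(-3600 + 40 i \sqrt{3}\right) 40 = -144000 + 1600 i \sqrt{3}$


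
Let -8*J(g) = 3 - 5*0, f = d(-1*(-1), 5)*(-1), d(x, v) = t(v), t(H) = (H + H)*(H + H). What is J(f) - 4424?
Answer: -35395/8 ≈ -4424.4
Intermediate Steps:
t(H) = 4*H² (t(H) = (2*H)*(2*H) = 4*H²)
d(x, v) = 4*v²
f = -100 (f = (4*5²)*(-1) = (4*25)*(-1) = 100*(-1) = -100)
J(g) = -3/8 (J(g) = -(3 - 5*0)/8 = -(3 + 0)/8 = -⅛*3 = -3/8)
J(f) - 4424 = -3/8 - 4424 = -35395/8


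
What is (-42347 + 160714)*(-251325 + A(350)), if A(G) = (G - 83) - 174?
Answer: -29737578144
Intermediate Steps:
A(G) = -257 + G (A(G) = (-83 + G) - 174 = -257 + G)
(-42347 + 160714)*(-251325 + A(350)) = (-42347 + 160714)*(-251325 + (-257 + 350)) = 118367*(-251325 + 93) = 118367*(-251232) = -29737578144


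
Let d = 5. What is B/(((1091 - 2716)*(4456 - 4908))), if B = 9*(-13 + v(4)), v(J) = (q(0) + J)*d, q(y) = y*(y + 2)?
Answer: 63/734500 ≈ 8.5773e-5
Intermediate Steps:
q(y) = y*(2 + y)
v(J) = 5*J (v(J) = (0*(2 + 0) + J)*5 = (0*2 + J)*5 = (0 + J)*5 = J*5 = 5*J)
B = 63 (B = 9*(-13 + 5*4) = 9*(-13 + 20) = 9*7 = 63)
B/(((1091 - 2716)*(4456 - 4908))) = 63/(((1091 - 2716)*(4456 - 4908))) = 63/((-1625*(-452))) = 63/734500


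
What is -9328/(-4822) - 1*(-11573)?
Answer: 27907167/2411 ≈ 11575.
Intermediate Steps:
-9328/(-4822) - 1*(-11573) = -9328*(-1/4822) + 11573 = 4664/2411 + 11573 = 27907167/2411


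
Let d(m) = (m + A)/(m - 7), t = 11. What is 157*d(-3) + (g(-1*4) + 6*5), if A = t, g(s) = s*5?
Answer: -578/5 ≈ -115.60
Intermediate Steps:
g(s) = 5*s
A = 11
d(m) = (11 + m)/(-7 + m) (d(m) = (m + 11)/(m - 7) = (11 + m)/(-7 + m))
157*d(-3) + (g(-1*4) + 6*5) = 157*((11 - 3)/(-7 - 3)) + (5*(-1*4) + 6*5) = 157*(8/(-10)) + (5*(-4) + 30) = 157*(-1/10*8) + (-20 + 30) = 157*(-4/5) + 10 = -628/5 + 10 = -578/5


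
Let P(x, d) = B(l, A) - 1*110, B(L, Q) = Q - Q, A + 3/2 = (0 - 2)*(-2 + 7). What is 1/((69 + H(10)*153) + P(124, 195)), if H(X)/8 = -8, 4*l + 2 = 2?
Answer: -1/9833 ≈ -0.00010170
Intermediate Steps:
l = 0 (l = -1/2 + (1/4)*2 = -1/2 + 1/2 = 0)
H(X) = -64 (H(X) = 8*(-8) = -64)
A = -23/2 (A = -3/2 + (0 - 2)*(-2 + 7) = -3/2 - 2*5 = -3/2 - 10 = -23/2 ≈ -11.500)
B(L, Q) = 0
P(x, d) = -110 (P(x, d) = 0 - 1*110 = 0 - 110 = -110)
1/((69 + H(10)*153) + P(124, 195)) = 1/((69 - 64*153) - 110) = 1/((69 - 9792) - 110) = 1/(-9723 - 110) = 1/(-9833) = -1/9833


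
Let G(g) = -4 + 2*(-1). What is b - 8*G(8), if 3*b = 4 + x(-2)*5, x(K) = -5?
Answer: 41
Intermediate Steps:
G(g) = -6 (G(g) = -4 - 2 = -6)
b = -7 (b = (4 - 5*5)/3 = (4 - 25)/3 = (1/3)*(-21) = -7)
b - 8*G(8) = -7 - 8*(-6) = -7 + 48 = 41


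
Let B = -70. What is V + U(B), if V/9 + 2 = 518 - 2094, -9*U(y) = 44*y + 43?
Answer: -124781/9 ≈ -13865.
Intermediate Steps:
U(y) = -43/9 - 44*y/9 (U(y) = -(44*y + 43)/9 = -(43 + 44*y)/9 = -43/9 - 44*y/9)
V = -14202 (V = -18 + 9*(518 - 2094) = -18 + 9*(-1576) = -18 - 14184 = -14202)
V + U(B) = -14202 + (-43/9 - 44/9*(-70)) = -14202 + (-43/9 + 3080/9) = -14202 + 3037/9 = -124781/9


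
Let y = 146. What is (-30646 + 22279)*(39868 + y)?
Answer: -334797138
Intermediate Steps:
(-30646 + 22279)*(39868 + y) = (-30646 + 22279)*(39868 + 146) = -8367*40014 = -334797138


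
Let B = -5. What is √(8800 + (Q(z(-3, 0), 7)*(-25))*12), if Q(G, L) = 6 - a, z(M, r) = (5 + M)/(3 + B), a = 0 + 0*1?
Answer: 10*√70 ≈ 83.666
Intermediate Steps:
a = 0 (a = 0 + 0 = 0)
z(M, r) = -5/2 - M/2 (z(M, r) = (5 + M)/(3 - 5) = (5 + M)/(-2) = (5 + M)*(-½) = -5/2 - M/2)
Q(G, L) = 6 (Q(G, L) = 6 - 1*0 = 6 + 0 = 6)
√(8800 + (Q(z(-3, 0), 7)*(-25))*12) = √(8800 + (6*(-25))*12) = √(8800 - 150*12) = √(8800 - 1800) = √7000 = 10*√70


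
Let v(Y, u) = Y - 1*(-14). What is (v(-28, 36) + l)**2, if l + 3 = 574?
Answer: 310249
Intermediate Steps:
l = 571 (l = -3 + 574 = 571)
v(Y, u) = 14 + Y (v(Y, u) = Y + 14 = 14 + Y)
(v(-28, 36) + l)**2 = ((14 - 28) + 571)**2 = (-14 + 571)**2 = 557**2 = 310249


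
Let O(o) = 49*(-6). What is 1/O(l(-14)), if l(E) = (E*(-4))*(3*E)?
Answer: -1/294 ≈ -0.0034014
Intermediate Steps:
l(E) = -12*E² (l(E) = (-4*E)*(3*E) = -12*E²)
O(o) = -294
1/O(l(-14)) = 1/(-294) = -1/294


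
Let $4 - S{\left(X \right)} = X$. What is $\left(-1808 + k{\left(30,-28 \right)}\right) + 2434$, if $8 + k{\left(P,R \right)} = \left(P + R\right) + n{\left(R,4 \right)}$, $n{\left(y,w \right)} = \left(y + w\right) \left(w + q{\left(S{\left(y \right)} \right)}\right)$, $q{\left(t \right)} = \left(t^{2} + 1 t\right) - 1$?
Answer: $-24796$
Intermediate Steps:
$S{\left(X \right)} = 4 - X$
$q{\left(t \right)} = -1 + t + t^{2}$ ($q{\left(t \right)} = \left(t^{2} + t\right) - 1 = \left(t + t^{2}\right) - 1 = -1 + t + t^{2}$)
$n{\left(y,w \right)} = \left(w + y\right) \left(3 + w + \left(4 - y\right)^{2} - y\right)$ ($n{\left(y,w \right)} = \left(y + w\right) \left(w - \left(-3 + y - \left(4 - y\right)^{2}\right)\right) = \left(w + y\right) \left(w + \left(3 + \left(4 - y\right)^{2} - y\right)\right) = \left(w + y\right) \left(3 + w + \left(4 - y\right)^{2} - y\right)$)
$k{\left(P,R \right)} = 20 + P + R + 4 \left(-4 + R\right)^{2} + R \left(3 + \left(-4 + R\right)^{2} - R\right)$ ($k{\left(P,R \right)} = -8 + \left(\left(P + R\right) + \left(4^{2} + 4 R + 4 \left(3 + \left(-4 + R\right)^{2} - R\right) + R \left(3 + \left(-4 + R\right)^{2} - R\right)\right)\right) = -8 + \left(\left(P + R\right) + \left(16 + 4 R + \left(12 - 4 R + 4 \left(-4 + R\right)^{2}\right) + R \left(3 + \left(-4 + R\right)^{2} - R\right)\right)\right) = -8 + \left(\left(P + R\right) + \left(28 + 4 \left(-4 + R\right)^{2} + R \left(3 + \left(-4 + R\right)^{2} - R\right)\right)\right) = -8 + \left(28 + P + R + 4 \left(-4 + R\right)^{2} + R \left(3 + \left(-4 + R\right)^{2} - R\right)\right) = 20 + P + R + 4 \left(-4 + R\right)^{2} + R \left(3 + \left(-4 + R\right)^{2} - R\right)$)
$\left(-1808 + k{\left(30,-28 \right)}\right) + 2434 = \left(-1808 + \left(84 + 30 + \left(-28\right)^{3} - -336 - 5 \left(-28\right)^{2}\right)\right) + 2434 = \left(-1808 + \left(84 + 30 - 21952 + 336 - 3920\right)\right) + 2434 = \left(-1808 - 25422\right) + 2434 = -27230 + 2434 = -24796$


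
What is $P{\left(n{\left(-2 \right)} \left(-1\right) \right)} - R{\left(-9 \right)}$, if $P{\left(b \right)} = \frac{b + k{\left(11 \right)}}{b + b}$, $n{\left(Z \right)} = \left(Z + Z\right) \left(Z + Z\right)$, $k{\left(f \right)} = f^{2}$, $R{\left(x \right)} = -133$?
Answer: $\frac{4151}{32} \approx 129.72$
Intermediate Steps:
$n{\left(Z \right)} = 4 Z^{2}$ ($n{\left(Z \right)} = 2 Z 2 Z = 4 Z^{2}$)
$P{\left(b \right)} = \frac{121 + b}{2 b}$ ($P{\left(b \right)} = \frac{b + 11^{2}}{b + b} = \frac{b + 121}{2 b} = \left(121 + b\right) \frac{1}{2 b} = \frac{121 + b}{2 b}$)
$P{\left(n{\left(-2 \right)} \left(-1\right) \right)} - R{\left(-9 \right)} = \frac{121 + 4 \left(-2\right)^{2} \left(-1\right)}{2 \cdot 4 \left(-2\right)^{2} \left(-1\right)} - -133 = \frac{121 + 4 \cdot 4 \left(-1\right)}{2 \cdot 4 \cdot 4 \left(-1\right)} + 133 = \frac{121 + 16 \left(-1\right)}{2 \cdot 16 \left(-1\right)} + 133 = \frac{121 - 16}{2 \left(-16\right)} + 133 = \frac{1}{2} \left(- \frac{1}{16}\right) 105 + 133 = - \frac{105}{32} + 133 = \frac{4151}{32}$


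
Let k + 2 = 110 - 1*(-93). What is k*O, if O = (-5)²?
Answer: 5025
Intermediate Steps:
k = 201 (k = -2 + (110 - 1*(-93)) = -2 + (110 + 93) = -2 + 203 = 201)
O = 25
k*O = 201*25 = 5025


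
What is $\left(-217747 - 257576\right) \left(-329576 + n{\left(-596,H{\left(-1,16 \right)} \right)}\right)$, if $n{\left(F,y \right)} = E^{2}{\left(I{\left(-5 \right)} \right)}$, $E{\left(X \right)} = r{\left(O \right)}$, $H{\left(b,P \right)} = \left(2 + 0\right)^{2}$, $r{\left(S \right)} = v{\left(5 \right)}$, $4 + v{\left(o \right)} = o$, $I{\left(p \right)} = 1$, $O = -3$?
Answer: $156654577725$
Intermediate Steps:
$v{\left(o \right)} = -4 + o$
$r{\left(S \right)} = 1$ ($r{\left(S \right)} = -4 + 5 = 1$)
$H{\left(b,P \right)} = 4$ ($H{\left(b,P \right)} = 2^{2} = 4$)
$E{\left(X \right)} = 1$
$n{\left(F,y \right)} = 1$ ($n{\left(F,y \right)} = 1^{2} = 1$)
$\left(-217747 - 257576\right) \left(-329576 + n{\left(-596,H{\left(-1,16 \right)} \right)}\right) = \left(-217747 - 257576\right) \left(-329576 + 1\right) = \left(-475323\right) \left(-329575\right) = 156654577725$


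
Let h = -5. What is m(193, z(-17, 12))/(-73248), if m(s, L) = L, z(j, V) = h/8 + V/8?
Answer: -1/83712 ≈ -1.1946e-5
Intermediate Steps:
z(j, V) = -5/8 + V/8
m(193, z(-17, 12))/(-73248) = (-5/8 + (1/8)*12)/(-73248) = (-5/8 + 3/2)*(-1/73248) = (7/8)*(-1/73248) = -1/83712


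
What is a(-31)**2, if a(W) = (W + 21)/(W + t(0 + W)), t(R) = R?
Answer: 25/961 ≈ 0.026015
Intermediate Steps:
a(W) = (21 + W)/(2*W) (a(W) = (W + 21)/(W + (0 + W)) = (21 + W)/(W + W) = (21 + W)/((2*W)) = (21 + W)*(1/(2*W)) = (21 + W)/(2*W))
a(-31)**2 = ((1/2)*(21 - 31)/(-31))**2 = ((1/2)*(-1/31)*(-10))**2 = (5/31)**2 = 25/961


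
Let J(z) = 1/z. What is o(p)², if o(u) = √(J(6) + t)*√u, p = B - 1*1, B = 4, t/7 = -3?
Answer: -125/2 ≈ -62.500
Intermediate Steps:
t = -21 (t = 7*(-3) = -21)
p = 3 (p = 4 - 1*1 = 4 - 1 = 3)
o(u) = 5*I*√30*√u/6 (o(u) = √(1/6 - 21)*√u = √(⅙ - 21)*√u = √(-125/6)*√u = (5*I*√30/6)*√u = 5*I*√30*√u/6)
o(p)² = (5*I*√30*√3/6)² = (5*I*√10/2)² = -125/2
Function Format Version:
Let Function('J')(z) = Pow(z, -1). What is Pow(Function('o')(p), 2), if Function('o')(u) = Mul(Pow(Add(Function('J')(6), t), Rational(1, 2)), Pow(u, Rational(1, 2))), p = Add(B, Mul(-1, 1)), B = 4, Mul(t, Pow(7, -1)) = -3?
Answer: Rational(-125, 2) ≈ -62.500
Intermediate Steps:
t = -21 (t = Mul(7, -3) = -21)
p = 3 (p = Add(4, Mul(-1, 1)) = Add(4, -1) = 3)
Function('o')(u) = Mul(Rational(5, 6), I, Pow(30, Rational(1, 2)), Pow(u, Rational(1, 2))) (Function('o')(u) = Mul(Pow(Add(Pow(6, -1), -21), Rational(1, 2)), Pow(u, Rational(1, 2))) = Mul(Pow(Add(Rational(1, 6), -21), Rational(1, 2)), Pow(u, Rational(1, 2))) = Mul(Pow(Rational(-125, 6), Rational(1, 2)), Pow(u, Rational(1, 2))) = Mul(Mul(Rational(5, 6), I, Pow(30, Rational(1, 2))), Pow(u, Rational(1, 2))) = Mul(Rational(5, 6), I, Pow(30, Rational(1, 2)), Pow(u, Rational(1, 2))))
Pow(Function('o')(p), 2) = Pow(Mul(Rational(5, 6), I, Pow(30, Rational(1, 2)), Pow(3, Rational(1, 2))), 2) = Pow(Mul(Rational(5, 2), I, Pow(10, Rational(1, 2))), 2) = Rational(-125, 2)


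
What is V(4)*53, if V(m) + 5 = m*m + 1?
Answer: 636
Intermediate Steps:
V(m) = -4 + m² (V(m) = -5 + (m*m + 1) = -5 + (m² + 1) = -5 + (1 + m²) = -4 + m²)
V(4)*53 = (-4 + 4²)*53 = (-4 + 16)*53 = 12*53 = 636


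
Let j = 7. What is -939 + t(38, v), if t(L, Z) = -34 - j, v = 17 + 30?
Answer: -980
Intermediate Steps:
v = 47
t(L, Z) = -41 (t(L, Z) = -34 - 1*7 = -34 - 7 = -41)
-939 + t(38, v) = -939 - 41 = -980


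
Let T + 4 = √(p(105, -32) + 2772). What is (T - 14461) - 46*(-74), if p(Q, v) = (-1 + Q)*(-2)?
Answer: -11061 + 2*√641 ≈ -11010.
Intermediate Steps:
p(Q, v) = 2 - 2*Q
T = -4 + 2*√641 (T = -4 + √((2 - 2*105) + 2772) = -4 + √((2 - 210) + 2772) = -4 + √(-208 + 2772) = -4 + √2564 = -4 + 2*√641 ≈ 46.636)
(T - 14461) - 46*(-74) = ((-4 + 2*√641) - 14461) - 46*(-74) = (-14465 + 2*√641) + 3404 = -11061 + 2*√641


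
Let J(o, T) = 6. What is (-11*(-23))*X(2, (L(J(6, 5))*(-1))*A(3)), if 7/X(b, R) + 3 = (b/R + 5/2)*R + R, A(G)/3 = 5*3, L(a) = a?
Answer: -161/86 ≈ -1.8721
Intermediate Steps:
A(G) = 45 (A(G) = 3*(5*3) = 3*15 = 45)
X(b, R) = 7/(-3 + R + R*(5/2 + b/R)) (X(b, R) = 7/(-3 + ((b/R + 5/2)*R + R)) = 7/(-3 + ((5/2 + b/R)*R + R)) = 7/(-3 + (R*(5/2 + b/R) + R)) = 7/(-3 + (R + R*(5/2 + b/R))) = 7/(-3 + R + R*(5/2 + b/R)))
(-11*(-23))*X(2, (L(J(6, 5))*(-1))*A(3)) = (-11*(-23))*(14/(-6 + 2*2 + 7*((6*(-1))*45))) = 253*(14/(-6 + 4 + 7*(-6*45))) = 253*(14/(-6 + 4 + 7*(-270))) = 253*(14/(-6 + 4 - 1890)) = 253*(14/(-1892)) = 253*(14*(-1/1892)) = 253*(-7/946) = -161/86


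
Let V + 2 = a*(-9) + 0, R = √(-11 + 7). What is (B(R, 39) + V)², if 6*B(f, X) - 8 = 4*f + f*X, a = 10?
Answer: 8015 - 23392*I/9 ≈ 8015.0 - 2599.1*I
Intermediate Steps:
R = 2*I (R = √(-4) = 2*I ≈ 2.0*I)
B(f, X) = 4/3 + 2*f/3 + X*f/6 (B(f, X) = 4/3 + (4*f + f*X)/6 = 4/3 + (4*f + X*f)/6 = 4/3 + (2*f/3 + X*f/6) = 4/3 + 2*f/3 + X*f/6)
V = -92 (V = -2 + (10*(-9) + 0) = -2 + (-90 + 0) = -2 - 90 = -92)
(B(R, 39) + V)² = ((4/3 + 2*(2*I)/3 + (⅙)*39*(2*I)) - 92)² = ((4/3 + 4*I/3 + 13*I) - 92)² = ((4/3 + 43*I/3) - 92)² = (-272/3 + 43*I/3)²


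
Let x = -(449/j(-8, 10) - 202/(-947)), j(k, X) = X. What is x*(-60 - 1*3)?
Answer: 26915049/9470 ≈ 2842.1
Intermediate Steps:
x = -427223/9470 (x = -(449/10 - 202/(-947)) = -(449*(1/10) - 202*(-1/947)) = -(449/10 + 202/947) = -1*427223/9470 = -427223/9470 ≈ -45.113)
x*(-60 - 1*3) = -427223*(-60 - 1*3)/9470 = -427223*(-60 - 3)/9470 = -427223/9470*(-63) = 26915049/9470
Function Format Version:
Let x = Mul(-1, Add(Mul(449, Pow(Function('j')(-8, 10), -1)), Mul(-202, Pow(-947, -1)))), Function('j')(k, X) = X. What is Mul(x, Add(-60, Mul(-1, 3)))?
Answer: Rational(26915049, 9470) ≈ 2842.1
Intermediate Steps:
x = Rational(-427223, 9470) (x = Mul(-1, Add(Mul(449, Pow(10, -1)), Mul(-202, Pow(-947, -1)))) = Mul(-1, Add(Mul(449, Rational(1, 10)), Mul(-202, Rational(-1, 947)))) = Mul(-1, Add(Rational(449, 10), Rational(202, 947))) = Mul(-1, Rational(427223, 9470)) = Rational(-427223, 9470) ≈ -45.113)
Mul(x, Add(-60, Mul(-1, 3))) = Mul(Rational(-427223, 9470), Add(-60, Mul(-1, 3))) = Mul(Rational(-427223, 9470), Add(-60, -3)) = Mul(Rational(-427223, 9470), -63) = Rational(26915049, 9470)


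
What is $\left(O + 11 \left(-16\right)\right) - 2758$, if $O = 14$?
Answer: $-2920$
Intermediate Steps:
$\left(O + 11 \left(-16\right)\right) - 2758 = \left(14 + 11 \left(-16\right)\right) - 2758 = \left(14 - 176\right) - 2758 = -162 - 2758 = -2920$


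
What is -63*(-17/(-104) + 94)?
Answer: -616959/104 ≈ -5932.3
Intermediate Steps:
-63*(-17/(-104) + 94) = -63*(-17*(-1/104) + 94) = -63*(17/104 + 94) = -63*9793/104 = -616959/104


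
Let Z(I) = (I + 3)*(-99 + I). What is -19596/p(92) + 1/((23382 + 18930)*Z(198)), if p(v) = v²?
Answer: -44834715463/19365229224 ≈ -2.3152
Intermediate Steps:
Z(I) = (-99 + I)*(3 + I) (Z(I) = (3 + I)*(-99 + I) = (-99 + I)*(3 + I))
-19596/p(92) + 1/((23382 + 18930)*Z(198)) = -19596/(92²) + 1/((23382 + 18930)*(-297 + 198² - 96*198)) = -19596/8464 + 1/(42312*(-297 + 39204 - 19008)) = -19596*1/8464 + (1/42312)/19899 = -213/92 + (1/42312)*(1/19899) = -213/92 + 1/841966488 = -44834715463/19365229224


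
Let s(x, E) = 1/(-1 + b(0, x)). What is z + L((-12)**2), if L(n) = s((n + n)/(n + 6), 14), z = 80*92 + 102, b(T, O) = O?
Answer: 171651/23 ≈ 7463.1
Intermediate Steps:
s(x, E) = 1/(-1 + x)
z = 7462 (z = 7360 + 102 = 7462)
L(n) = 1/(-1 + 2*n/(6 + n)) (L(n) = 1/(-1 + (n + n)/(n + 6)) = 1/(-1 + (2*n)/(6 + n)) = 1/(-1 + 2*n/(6 + n)))
z + L((-12)**2) = 7462 + (6 + (-12)**2)/(-6 + (-12)**2) = 7462 + (6 + 144)/(-6 + 144) = 7462 + 150/138 = 7462 + (1/138)*150 = 7462 + 25/23 = 171651/23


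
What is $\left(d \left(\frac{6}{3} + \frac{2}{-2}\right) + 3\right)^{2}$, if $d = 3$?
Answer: $36$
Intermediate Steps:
$\left(d \left(\frac{6}{3} + \frac{2}{-2}\right) + 3\right)^{2} = \left(3 \left(\frac{6}{3} + \frac{2}{-2}\right) + 3\right)^{2} = \left(3 \left(6 \cdot \frac{1}{3} + 2 \left(- \frac{1}{2}\right)\right) + 3\right)^{2} = \left(3 \left(2 - 1\right) + 3\right)^{2} = \left(3 \cdot 1 + 3\right)^{2} = \left(3 + 3\right)^{2} = 6^{2} = 36$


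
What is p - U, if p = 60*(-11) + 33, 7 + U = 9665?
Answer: -10285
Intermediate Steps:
U = 9658 (U = -7 + 9665 = 9658)
p = -627 (p = -660 + 33 = -627)
p - U = -627 - 1*9658 = -627 - 9658 = -10285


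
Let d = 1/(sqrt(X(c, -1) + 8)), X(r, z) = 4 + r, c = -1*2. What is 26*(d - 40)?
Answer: -1040 + 13*sqrt(10)/5 ≈ -1031.8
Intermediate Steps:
c = -2
d = sqrt(10)/10 (d = 1/(sqrt((4 - 2) + 8)) = 1/(sqrt(2 + 8)) = 1/(sqrt(10)) = sqrt(10)/10 ≈ 0.31623)
26*(d - 40) = 26*(sqrt(10)/10 - 40) = 26*(-40 + sqrt(10)/10) = -1040 + 13*sqrt(10)/5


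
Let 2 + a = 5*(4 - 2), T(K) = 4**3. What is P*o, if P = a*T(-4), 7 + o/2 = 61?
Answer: 55296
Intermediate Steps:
o = 108 (o = -14 + 2*61 = -14 + 122 = 108)
T(K) = 64
a = 8 (a = -2 + 5*(4 - 2) = -2 + 5*2 = -2 + 10 = 8)
P = 512 (P = 8*64 = 512)
P*o = 512*108 = 55296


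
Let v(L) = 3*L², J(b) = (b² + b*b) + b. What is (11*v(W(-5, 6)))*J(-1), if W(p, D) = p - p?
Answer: 0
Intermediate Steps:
J(b) = b + 2*b² (J(b) = (b² + b²) + b = 2*b² + b = b + 2*b²)
W(p, D) = 0
(11*v(W(-5, 6)))*J(-1) = (11*(3*0²))*(-(1 + 2*(-1))) = (11*(3*0))*(-(1 - 2)) = (11*0)*(-1*(-1)) = 0*1 = 0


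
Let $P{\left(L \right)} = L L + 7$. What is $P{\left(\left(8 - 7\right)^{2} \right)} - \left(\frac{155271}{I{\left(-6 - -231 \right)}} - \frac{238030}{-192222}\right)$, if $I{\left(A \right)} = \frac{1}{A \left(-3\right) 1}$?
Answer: $\frac{10073195129548}{96111} \approx 1.0481 \cdot 10^{8}$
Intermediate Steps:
$I{\left(A \right)} = - \frac{1}{3 A}$ ($I{\left(A \right)} = \frac{1}{- 3 A 1} = \frac{1}{\left(-3\right) A} = - \frac{1}{3 A}$)
$P{\left(L \right)} = 7 + L^{2}$ ($P{\left(L \right)} = L^{2} + 7 = 7 + L^{2}$)
$P{\left(\left(8 - 7\right)^{2} \right)} - \left(\frac{155271}{I{\left(-6 - -231 \right)}} - \frac{238030}{-192222}\right) = \left(7 + \left(\left(8 - 7\right)^{2}\right)^{2}\right) - \left(\frac{155271}{\left(- \frac{1}{3}\right) \frac{1}{-6 - -231}} - \frac{238030}{-192222}\right) = \left(7 + \left(1^{2}\right)^{2}\right) - \left(\frac{155271}{\left(- \frac{1}{3}\right) \frac{1}{-6 + 231}} - - \frac{119015}{96111}\right) = \left(7 + 1^{2}\right) - \left(\frac{155271}{\left(- \frac{1}{3}\right) \frac{1}{225}} + \frac{119015}{96111}\right) = \left(7 + 1\right) - \left(\frac{155271}{\left(- \frac{1}{3}\right) \frac{1}{225}} + \frac{119015}{96111}\right) = 8 - \left(\frac{155271}{- \frac{1}{675}} + \frac{119015}{96111}\right) = 8 - \left(155271 \left(-675\right) + \frac{119015}{96111}\right) = 8 - \left(-104807925 + \frac{119015}{96111}\right) = 8 - - \frac{10073194360660}{96111} = 8 + \frac{10073194360660}{96111} = \frac{10073195129548}{96111}$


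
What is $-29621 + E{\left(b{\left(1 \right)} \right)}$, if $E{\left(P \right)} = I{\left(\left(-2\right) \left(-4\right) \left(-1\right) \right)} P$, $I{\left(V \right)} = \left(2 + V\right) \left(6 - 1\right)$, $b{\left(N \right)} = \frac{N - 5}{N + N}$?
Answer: $-29561$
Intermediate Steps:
$b{\left(N \right)} = \frac{-5 + N}{2 N}$
$I{\left(V \right)} = 10 + 5 V$ ($I{\left(V \right)} = \left(2 + V\right) 5 = 10 + 5 V$)
$E{\left(P \right)} = - 30 P$ ($E{\left(P \right)} = \left(10 + 5 \left(-2\right) \left(-4\right) \left(-1\right)\right) P = \left(10 + 5 \cdot 8 \left(-1\right)\right) P = \left(10 + 5 \left(-8\right)\right) P = \left(10 - 40\right) P = - 30 P$)
$-29621 + E{\left(b{\left(1 \right)} \right)} = -29621 - 30 \frac{-5 + 1}{2 \cdot 1} = -29621 - 30 \cdot \frac{1}{2} \cdot 1 \left(-4\right) = -29621 - -60 = -29621 + 60 = -29561$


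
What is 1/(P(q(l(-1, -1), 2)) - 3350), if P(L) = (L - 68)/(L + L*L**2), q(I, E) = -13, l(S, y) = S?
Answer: -2210/7403419 ≈ -0.00029851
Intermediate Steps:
P(L) = (-68 + L)/(L + L**3)
1/(P(q(l(-1, -1), 2)) - 3350) = 1/((-68 - 13)/(-13 + (-13)**3) - 3350) = 1/(-81/(-13 - 2197) - 3350) = 1/(-81/(-2210) - 3350) = 1/(-1/2210*(-81) - 3350) = 1/(81/2210 - 3350) = 1/(-7403419/2210) = -2210/7403419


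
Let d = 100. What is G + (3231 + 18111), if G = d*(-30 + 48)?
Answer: 23142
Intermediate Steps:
G = 1800 (G = 100*(-30 + 48) = 100*18 = 1800)
G + (3231 + 18111) = 1800 + (3231 + 18111) = 1800 + 21342 = 23142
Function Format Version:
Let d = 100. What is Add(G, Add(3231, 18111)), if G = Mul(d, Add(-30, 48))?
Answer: 23142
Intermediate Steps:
G = 1800 (G = Mul(100, Add(-30, 48)) = Mul(100, 18) = 1800)
Add(G, Add(3231, 18111)) = Add(1800, Add(3231, 18111)) = Add(1800, 21342) = 23142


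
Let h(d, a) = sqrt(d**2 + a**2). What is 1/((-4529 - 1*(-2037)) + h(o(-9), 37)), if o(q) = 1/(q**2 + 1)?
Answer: -16756208/41747265179 - 82*sqrt(9205157)/41747265179 ≈ -0.00040733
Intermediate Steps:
o(q) = 1/(1 + q**2)
h(d, a) = sqrt(a**2 + d**2)
1/((-4529 - 1*(-2037)) + h(o(-9), 37)) = 1/((-4529 - 1*(-2037)) + sqrt(37**2 + (1/(1 + (-9)**2))**2)) = 1/((-4529 + 2037) + sqrt(1369 + (1/(1 + 81))**2)) = 1/(-2492 + sqrt(1369 + (1/82)**2)) = 1/(-2492 + sqrt(1369 + 1/6724)) = 1/(-2492 + sqrt(9205157/6724)) = 1/(-2492 + sqrt(9205157)/82)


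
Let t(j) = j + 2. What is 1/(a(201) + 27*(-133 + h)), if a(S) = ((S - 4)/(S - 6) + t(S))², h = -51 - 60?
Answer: 38025/1332098824 ≈ 2.8545e-5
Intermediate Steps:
h = -111
t(j) = 2 + j
a(S) = (2 + S + (-4 + S)/(-6 + S))² (a(S) = ((S - 4)/(S - 6) + (2 + S))² = ((-4 + S)/(-6 + S) + (2 + S))² = (2 + S + (-4 + S)/(-6 + S))²)
1/(a(201) + 27*(-133 + h)) = 1/((-16 + 201² - 3*201)²/(-6 + 201)² + 27*(-133 - 111)) = 1/((-16 + 40401 - 603)²/195² + 27*(-244)) = 1/((1/38025)*39782² - 6588) = 1/((1/38025)*1582607524 - 6588) = 1/(1582607524/38025 - 6588) = 1/(1332098824/38025) = 38025/1332098824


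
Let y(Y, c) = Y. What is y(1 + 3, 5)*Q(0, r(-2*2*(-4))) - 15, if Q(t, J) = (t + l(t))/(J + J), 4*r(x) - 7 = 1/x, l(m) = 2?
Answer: -1439/113 ≈ -12.735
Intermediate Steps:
r(x) = 7/4 + 1/(4*x)
Q(t, J) = (2 + t)/(2*J) (Q(t, J) = (t + 2)/(J + J) = (2 + t)/((2*J)) = (2 + t)*(1/(2*J)) = (2 + t)/(2*J))
y(1 + 3, 5)*Q(0, r(-2*2*(-4))) - 15 = (1 + 3)*((2 + 0)/(2*(((1 + 7*(-2*2*(-4)))/(4*((-2*2*(-4)))))))) - 15 = 4*((½)*2/((1 + 7*(-4*(-4)))/(4*((-4*(-4)))))) - 15 = 4*((½)*2/((¼)*(1 + 7*16)/16)) - 15 = 4*((½)*2/((¼)*(1/16)*(1 + 112))) - 15 = 4*((½)*2/((¼)*(1/16)*113)) - 15 = 4*((½)*2/(113/64)) - 15 = 4*((½)*(64/113)*2) - 15 = 4*(64/113) - 15 = 256/113 - 15 = -1439/113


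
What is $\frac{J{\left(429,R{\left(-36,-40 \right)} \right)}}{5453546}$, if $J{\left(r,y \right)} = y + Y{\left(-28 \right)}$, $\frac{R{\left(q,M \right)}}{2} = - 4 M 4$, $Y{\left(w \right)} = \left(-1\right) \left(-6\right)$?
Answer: $\frac{643}{2726773} \approx 0.00023581$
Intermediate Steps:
$Y{\left(w \right)} = 6$
$R{\left(q,M \right)} = - 32 M$ ($R{\left(q,M \right)} = 2 - 4 M 4 = 2 \left(- 16 M\right) = - 32 M$)
$J{\left(r,y \right)} = 6 + y$ ($J{\left(r,y \right)} = y + 6 = 6 + y$)
$\frac{J{\left(429,R{\left(-36,-40 \right)} \right)}}{5453546} = \frac{6 - -1280}{5453546} = \left(6 + 1280\right) \frac{1}{5453546} = 1286 \cdot \frac{1}{5453546} = \frac{643}{2726773}$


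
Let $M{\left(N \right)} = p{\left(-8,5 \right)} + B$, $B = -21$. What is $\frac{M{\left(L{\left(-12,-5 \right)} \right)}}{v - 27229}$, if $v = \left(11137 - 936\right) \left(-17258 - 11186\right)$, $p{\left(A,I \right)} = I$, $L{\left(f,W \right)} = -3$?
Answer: $\frac{16}{290184473} \approx 5.5137 \cdot 10^{-8}$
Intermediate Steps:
$v = -290157244$ ($v = \left(11137 + \left(-4222 + 3286\right)\right) \left(-28444\right) = \left(11137 - 936\right) \left(-28444\right) = 10201 \left(-28444\right) = -290157244$)
$M{\left(N \right)} = -16$ ($M{\left(N \right)} = 5 - 21 = -16$)
$\frac{M{\left(L{\left(-12,-5 \right)} \right)}}{v - 27229} = - \frac{16}{-290157244 - 27229} = - \frac{16}{-290184473} = \left(-16\right) \left(- \frac{1}{290184473}\right) = \frac{16}{290184473}$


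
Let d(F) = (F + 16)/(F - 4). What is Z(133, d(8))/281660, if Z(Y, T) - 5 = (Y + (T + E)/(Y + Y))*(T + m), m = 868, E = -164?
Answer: 162019/394324 ≈ 0.41088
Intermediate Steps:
d(F) = (16 + F)/(-4 + F)
Z(Y, T) = 5 + (868 + T)*(Y + (-164 + T)/(2*Y)) (Z(Y, T) = 5 + (Y + (T - 164)/(Y + Y))*(T + 868) = 5 + (Y + (-164 + T)/((2*Y)))*(868 + T) = 5 + (Y + (-164 + T)*(1/(2*Y)))*(868 + T) = 5 + (Y + (-164 + T)/(2*Y))*(868 + T) = 5 + (868 + T)*(Y + (-164 + T)/(2*Y)))
Z(133, d(8))/281660 = ((-71176 + ((16 + 8)/(-4 + 8))**2/2 + 352*((16 + 8)/(-4 + 8)) + 133*(5 + 868*133 + ((16 + 8)/(-4 + 8))*133))/133)/281660 = ((-71176 + (24/4)**2/2 + 352*(24/4) + 133*(5 + 115444 + (24/4)*133))/133)*(1/281660) = ((-71176 + ((1/4)*24)**2/2 + 352*((1/4)*24) + 133*(5 + 115444 + ((1/4)*24)*133))/133)*(1/281660) = ((-71176 + (1/2)*6**2 + 352*6 + 133*(5 + 115444 + 6*133))/133)*(1/281660) = ((-71176 + (1/2)*36 + 2112 + 133*(5 + 115444 + 798))/133)*(1/281660) = ((-71176 + 18 + 2112 + 133*116247)/133)*(1/281660) = ((-71176 + 18 + 2112 + 15460851)/133)*(1/281660) = ((1/133)*15391805)*(1/281660) = (810095/7)*(1/281660) = 162019/394324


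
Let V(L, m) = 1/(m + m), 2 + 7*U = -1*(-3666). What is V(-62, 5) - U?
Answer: -36633/70 ≈ -523.33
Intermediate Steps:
U = 3664/7 (U = -2/7 + (-1*(-3666))/7 = -2/7 + (⅐)*3666 = -2/7 + 3666/7 = 3664/7 ≈ 523.43)
V(L, m) = 1/(2*m)
V(-62, 5) - U = (½)/5 - 1*3664/7 = (½)*(⅕) - 3664/7 = ⅒ - 3664/7 = -36633/70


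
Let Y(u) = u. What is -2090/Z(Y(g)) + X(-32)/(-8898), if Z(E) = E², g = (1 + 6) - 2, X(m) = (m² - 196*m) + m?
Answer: -1877842/22245 ≈ -84.416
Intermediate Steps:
X(m) = m² - 195*m
g = 5 (g = 7 - 2 = 5)
-2090/Z(Y(g)) + X(-32)/(-8898) = -2090/(5²) - 32*(-195 - 32)/(-8898) = -2090/25 - 32*(-227)*(-1/8898) = -2090*1/25 + 7264*(-1/8898) = -418/5 - 3632/4449 = -1877842/22245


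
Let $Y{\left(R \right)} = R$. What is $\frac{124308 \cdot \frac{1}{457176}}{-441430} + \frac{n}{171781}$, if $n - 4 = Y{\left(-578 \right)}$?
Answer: $- \frac{9655081959739}{2888944169649340} \approx -0.0033421$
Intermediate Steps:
$n = -574$ ($n = 4 - 578 = -574$)
$\frac{124308 \cdot \frac{1}{457176}}{-441430} + \frac{n}{171781} = \frac{124308 \cdot \frac{1}{457176}}{-441430} - \frac{574}{171781} = 124308 \cdot \frac{1}{457176} \left(- \frac{1}{441430}\right) - \frac{574}{171781} = \frac{10359}{38098} \left(- \frac{1}{441430}\right) - \frac{574}{171781} = - \frac{10359}{16817600140} - \frac{574}{171781} = - \frac{9655081959739}{2888944169649340}$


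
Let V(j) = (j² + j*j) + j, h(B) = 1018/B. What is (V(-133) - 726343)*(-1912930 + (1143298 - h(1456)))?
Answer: 193608549365145/364 ≈ 5.3189e+11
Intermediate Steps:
V(j) = j + 2*j² (V(j) = (j² + j²) + j = 2*j² + j = j + 2*j²)
(V(-133) - 726343)*(-1912930 + (1143298 - h(1456))) = (-133*(1 + 2*(-133)) - 726343)*(-1912930 + (1143298 - 1018/1456)) = (-133*(1 - 266) - 726343)*(-1912930 + (1143298 - 1018/1456)) = (-133*(-265) - 726343)*(-1912930 + (1143298 - 1*509/728)) = (35245 - 726343)*(-1912930 + (1143298 - 509/728)) = -691098*(-1912930 + 832320435/728) = -691098*(-560292605/728) = 193608549365145/364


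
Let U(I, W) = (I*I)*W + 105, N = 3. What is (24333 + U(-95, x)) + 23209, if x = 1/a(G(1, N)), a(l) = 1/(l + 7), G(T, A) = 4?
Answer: 146922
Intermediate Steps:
a(l) = 1/(7 + l)
x = 11 (x = 1/(1/(7 + 4)) = 1/(1/11) = 11)
U(I, W) = 105 + W*I² (U(I, W) = I²*W + 105 = W*I² + 105 = 105 + W*I²)
(24333 + U(-95, x)) + 23209 = (24333 + (105 + 11*(-95)²)) + 23209 = (24333 + (105 + 11*9025)) + 23209 = (24333 + (105 + 99275)) + 23209 = (24333 + 99380) + 23209 = 123713 + 23209 = 146922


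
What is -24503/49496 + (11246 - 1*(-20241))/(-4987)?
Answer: -1680677013/246836552 ≈ -6.8089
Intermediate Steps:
-24503/49496 + (11246 - 1*(-20241))/(-4987) = -24503*1/49496 + (11246 + 20241)*(-1/4987) = -24503/49496 + 31487*(-1/4987) = -24503/49496 - 31487/4987 = -1680677013/246836552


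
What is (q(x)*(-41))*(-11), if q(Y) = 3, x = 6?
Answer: 1353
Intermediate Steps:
(q(x)*(-41))*(-11) = (3*(-41))*(-11) = -123*(-11) = 1353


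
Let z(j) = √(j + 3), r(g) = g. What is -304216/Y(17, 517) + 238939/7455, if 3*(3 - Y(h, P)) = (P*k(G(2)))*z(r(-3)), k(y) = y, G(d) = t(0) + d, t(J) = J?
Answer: -251912607/2485 ≈ -1.0137e+5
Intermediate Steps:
G(d) = d (G(d) = 0 + d = d)
z(j) = √(3 + j)
Y(h, P) = 3 (Y(h, P) = 3 - P*2*√(3 - 3)/3 = 3 - 2*P*√0/3 = 3 - 2*P*0/3 = 3 - ⅓*0 = 3 + 0 = 3)
-304216/Y(17, 517) + 238939/7455 = -304216/3 + 238939/7455 = -251912607/2485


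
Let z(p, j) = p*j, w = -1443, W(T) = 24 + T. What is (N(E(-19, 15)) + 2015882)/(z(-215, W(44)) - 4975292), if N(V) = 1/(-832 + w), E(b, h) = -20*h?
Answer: -4586131549/11352049800 ≈ -0.40399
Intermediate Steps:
z(p, j) = j*p
N(V) = -1/2275 (N(V) = 1/(-832 - 1443) = 1/(-2275) = -1/2275)
(N(E(-19, 15)) + 2015882)/(z(-215, W(44)) - 4975292) = (-1/2275 + 2015882)/((24 + 44)*(-215) - 4975292) = 4586131549/(2275*(68*(-215) - 4975292)) = 4586131549/(2275*(-14620 - 4975292)) = (4586131549/2275)/(-4989912) = (4586131549/2275)*(-1/4989912) = -4586131549/11352049800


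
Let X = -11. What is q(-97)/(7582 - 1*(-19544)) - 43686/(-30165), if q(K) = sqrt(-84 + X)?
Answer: 14562/10055 + I*sqrt(95)/27126 ≈ 1.4482 + 0.00035932*I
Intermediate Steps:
q(K) = I*sqrt(95) (q(K) = sqrt(-84 - 11) = sqrt(-95) = I*sqrt(95))
q(-97)/(7582 - 1*(-19544)) - 43686/(-30165) = (I*sqrt(95))/(7582 - 1*(-19544)) - 43686/(-30165) = (I*sqrt(95))/(7582 + 19544) - 43686*(-1/30165) = (I*sqrt(95))/27126 + 14562/10055 = (I*sqrt(95))*(1/27126) + 14562/10055 = I*sqrt(95)/27126 + 14562/10055 = 14562/10055 + I*sqrt(95)/27126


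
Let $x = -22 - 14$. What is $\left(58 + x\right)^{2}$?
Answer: $484$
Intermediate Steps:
$x = -36$
$\left(58 + x\right)^{2} = \left(58 - 36\right)^{2} = 22^{2} = 484$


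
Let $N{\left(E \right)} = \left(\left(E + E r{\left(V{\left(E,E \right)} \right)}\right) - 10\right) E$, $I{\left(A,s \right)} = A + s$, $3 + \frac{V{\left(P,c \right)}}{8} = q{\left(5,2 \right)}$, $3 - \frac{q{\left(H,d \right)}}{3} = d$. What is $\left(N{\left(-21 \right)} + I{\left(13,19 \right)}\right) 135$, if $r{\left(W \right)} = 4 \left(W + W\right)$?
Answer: $92205$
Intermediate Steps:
$q{\left(H,d \right)} = 9 - 3 d$
$V{\left(P,c \right)} = 0$ ($V{\left(P,c \right)} = -24 + 8 \left(9 - 6\right) = -24 + 8 \cdot 3 = -24 + 24 = 0$)
$r{\left(W \right)} = 8 W$ ($r{\left(W \right)} = 4 \cdot 2 W = 8 W$)
$N{\left(E \right)} = E \left(-10 + E\right)$ ($N{\left(E \right)} = \left(\left(E + E 8 \cdot 0\right) - 10\right) E = \left(\left(E + E 0\right) - 10\right) E = \left(\left(E + 0\right) - 10\right) E = \left(E - 10\right) E = \left(-10 + E\right) E = E \left(-10 + E\right)$)
$\left(N{\left(-21 \right)} + I{\left(13,19 \right)}\right) 135 = \left(- 21 \left(-10 - 21\right) + \left(13 + 19\right)\right) 135 = \left(\left(-21\right) \left(-31\right) + 32\right) 135 = \left(651 + 32\right) 135 = 683 \cdot 135 = 92205$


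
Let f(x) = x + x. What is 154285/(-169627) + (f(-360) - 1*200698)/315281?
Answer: -82809060171/53480170187 ≈ -1.5484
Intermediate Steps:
f(x) = 2*x
154285/(-169627) + (f(-360) - 1*200698)/315281 = 154285/(-169627) + (2*(-360) - 1*200698)/315281 = 154285*(-1/169627) + (-720 - 200698)*(1/315281) = -154285/169627 - 201418*1/315281 = -154285/169627 - 201418/315281 = -82809060171/53480170187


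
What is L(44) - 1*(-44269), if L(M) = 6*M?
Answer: 44533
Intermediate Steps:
L(44) - 1*(-44269) = 6*44 - 1*(-44269) = 264 + 44269 = 44533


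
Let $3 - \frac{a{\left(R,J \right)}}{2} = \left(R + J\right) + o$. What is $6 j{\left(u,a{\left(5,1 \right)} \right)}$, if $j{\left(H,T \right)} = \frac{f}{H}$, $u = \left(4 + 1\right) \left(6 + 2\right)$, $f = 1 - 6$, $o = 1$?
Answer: $- \frac{3}{4} \approx -0.75$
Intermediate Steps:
$a{\left(R,J \right)} = 4 - 2 J - 2 R$ ($a{\left(R,J \right)} = 6 - 2 \left(\left(R + J\right) + 1\right) = 6 - 2 \left(\left(J + R\right) + 1\right) = 6 - 2 \left(1 + J + R\right) = 6 - \left(2 + 2 J + 2 R\right) = 4 - 2 J - 2 R$)
$f = -5$ ($f = 1 - 6 = -5$)
$u = 40$ ($u = 5 \cdot 8 = 40$)
$j{\left(H,T \right)} = - \frac{5}{H}$
$6 j{\left(u,a{\left(5,1 \right)} \right)} = 6 \left(- \frac{5}{40}\right) = 6 \left(\left(-5\right) \frac{1}{40}\right) = 6 \left(- \frac{1}{8}\right) = - \frac{3}{4}$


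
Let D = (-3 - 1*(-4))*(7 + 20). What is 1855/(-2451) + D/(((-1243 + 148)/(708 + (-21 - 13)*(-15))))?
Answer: -27544937/894615 ≈ -30.790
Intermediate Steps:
D = 27 (D = (-3 + 4)*27 = 1*27 = 27)
1855/(-2451) + D/(((-1243 + 148)/(708 + (-21 - 13)*(-15)))) = 1855/(-2451) + 27/(((-1243 + 148)/(708 + (-21 - 13)*(-15)))) = 1855*(-1/2451) + 27/((-1095/(708 - 34*(-15)))) = -1855/2451 + 27/((-1095/(708 + 510))) = -1855/2451 + 27/((-1095/1218)) = -1855/2451 + 27/((-1095*1/1218)) = -1855/2451 + 27/(-365/406) = -1855/2451 + 27*(-406/365) = -1855/2451 - 10962/365 = -27544937/894615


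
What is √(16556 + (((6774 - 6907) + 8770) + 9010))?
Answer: √34203 ≈ 184.94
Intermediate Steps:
√(16556 + (((6774 - 6907) + 8770) + 9010)) = √(16556 + ((-133 + 8770) + 9010)) = √(16556 + (8637 + 9010)) = √(16556 + 17647) = √34203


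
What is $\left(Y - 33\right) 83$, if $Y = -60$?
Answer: $-7719$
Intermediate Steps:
$\left(Y - 33\right) 83 = \left(-60 - 33\right) 83 = \left(-93\right) 83 = -7719$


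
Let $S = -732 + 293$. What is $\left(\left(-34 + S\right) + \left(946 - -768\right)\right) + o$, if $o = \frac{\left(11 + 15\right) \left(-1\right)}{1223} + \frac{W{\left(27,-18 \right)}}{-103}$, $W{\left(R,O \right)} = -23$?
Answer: $\frac{156352980}{125969} \approx 1241.2$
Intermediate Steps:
$S = -439$
$o = \frac{25451}{125969}$ ($o = \frac{\left(11 + 15\right) \left(-1\right)}{1223} - \frac{23}{-103} = 26 \left(-1\right) \frac{1}{1223} - - \frac{23}{103} = \left(-26\right) \frac{1}{1223} + \frac{23}{103} = - \frac{26}{1223} + \frac{23}{103} = \frac{25451}{125969} \approx 0.20204$)
$\left(\left(-34 + S\right) + \left(946 - -768\right)\right) + o = \left(\left(-34 - 439\right) + \left(946 - -768\right)\right) + \frac{25451}{125969} = \left(-473 + \left(946 + 768\right)\right) + \frac{25451}{125969} = \left(-473 + 1714\right) + \frac{25451}{125969} = 1241 + \frac{25451}{125969} = \frac{156352980}{125969}$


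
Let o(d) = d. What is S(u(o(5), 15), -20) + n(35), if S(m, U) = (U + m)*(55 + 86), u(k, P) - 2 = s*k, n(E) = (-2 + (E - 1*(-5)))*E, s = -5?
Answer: -4733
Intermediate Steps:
n(E) = E*(3 + E) (n(E) = (-2 + (E + 5))*E = (-2 + (5 + E))*E = (3 + E)*E = E*(3 + E))
u(k, P) = 2 - 5*k
S(m, U) = 141*U + 141*m (S(m, U) = (U + m)*141 = 141*U + 141*m)
S(u(o(5), 15), -20) + n(35) = (141*(-20) + 141*(2 - 5*5)) + 35*(3 + 35) = (-2820 + 141*(2 - 25)) + 35*38 = (-2820 + 141*(-23)) + 1330 = (-2820 - 3243) + 1330 = -6063 + 1330 = -4733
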